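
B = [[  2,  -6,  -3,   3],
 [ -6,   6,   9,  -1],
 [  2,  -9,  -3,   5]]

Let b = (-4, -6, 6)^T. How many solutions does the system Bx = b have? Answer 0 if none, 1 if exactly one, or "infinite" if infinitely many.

0

Row reduce the augmented matrix [B | b].
R2 ← R2 + (3)·R1: [0, -12, 0, 8, -18]
R3 ← R3 − R1: [0, -3, 0, 2, 10]
R3 ← R3 − (1/4)·R2: [0, 0, 0, 0, 29/2]
The echelon form has 3 nonzero rows; the last pivot sits in the augmented column, so rank(B) = 2 but rank([B|b]) = 3.
Since the ranks differ, the system is inconsistent.
It has no solutions.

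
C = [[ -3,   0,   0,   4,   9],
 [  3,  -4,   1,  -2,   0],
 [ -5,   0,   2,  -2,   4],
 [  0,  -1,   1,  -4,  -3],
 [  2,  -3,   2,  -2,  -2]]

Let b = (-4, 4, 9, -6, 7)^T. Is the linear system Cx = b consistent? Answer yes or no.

no

Row reduce the augmented matrix [C | b].
R2 ← R2 + R1: [0, -4, 1, 2, 9, 0]
R3 ← R3 − (5/3)·R1: [0, 0, 2, -26/3, -11, 47/3]
R5 ← R5 + (2/3)·R1: [0, -3, 2, 2/3, 4, 13/3]
R4 ← R4 − (1/4)·R2: [0, 0, 3/4, -9/2, -21/4, -6]
R5 ← R5 − (3/4)·R2: [0, 0, 5/4, -5/6, -11/4, 13/3]
R4 ← R4 − (3/8)·R3: [0, 0, 0, -5/4, -9/8, -95/8]
R5 ← R5 − (5/8)·R3: [0, 0, 0, 55/12, 33/8, -131/24]
R5 ← R5 + (11/3)·R4: [0, 0, 0, 0, 0, -49]
The echelon form has 5 nonzero rows; the last pivot sits in the augmented column, so rank(C) = 4 but rank([C|b]) = 5.
Since the ranks differ, the system is inconsistent.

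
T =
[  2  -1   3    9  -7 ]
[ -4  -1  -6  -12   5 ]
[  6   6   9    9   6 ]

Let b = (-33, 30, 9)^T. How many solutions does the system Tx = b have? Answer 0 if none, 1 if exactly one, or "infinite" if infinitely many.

infinite

Row reduce the augmented matrix [T | b].
R2 ← R2 + (2)·R1: [0, -3, 0, 6, -9, -36]
R3 ← R3 − (3)·R1: [0, 9, 0, -18, 27, 108]
R3 ← R3 + (3)·R2: [0, 0, 0, 0, 0, 0]
The echelon form has 2 nonzero rows, and every pivot lies in the first 5 columns, so rank(T) = rank([T|b]) = 2.
The system is consistent.
rank = 2 < 5 unknowns, so there are infinitely many solutions.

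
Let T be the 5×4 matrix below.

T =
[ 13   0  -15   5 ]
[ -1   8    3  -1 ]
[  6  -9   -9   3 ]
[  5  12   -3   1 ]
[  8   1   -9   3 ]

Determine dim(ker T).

Row reduce to echelon form.
R2 ← R2 + (1/13)·R1: [0, 8, 24/13, -8/13]
R3 ← R3 − (6/13)·R1: [0, -9, -27/13, 9/13]
R4 ← R4 − (5/13)·R1: [0, 12, 36/13, -12/13]
R5 ← R5 − (8/13)·R1: [0, 1, 3/13, -1/13]
R3 ← R3 + (9/8)·R2: [0, 0, 0, 0]
R4 ← R4 − (3/2)·R2: [0, 0, 0, 0]
R5 ← R5 − (1/8)·R2: [0, 0, 0, 0]
2 nonzero rows, so rank(T) = 2.
T has 4 columns; by rank–nullity, nullity = 4 − 2 = 2.

2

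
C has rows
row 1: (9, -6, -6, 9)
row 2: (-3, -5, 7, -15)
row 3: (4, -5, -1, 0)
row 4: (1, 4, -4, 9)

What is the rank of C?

Row reduce to echelon form.
R2 ← R2 + (1/3)·R1: [0, -7, 5, -12]
R3 ← R3 − (4/9)·R1: [0, -7/3, 5/3, -4]
R4 ← R4 − (1/9)·R1: [0, 14/3, -10/3, 8]
R3 ← R3 − (1/3)·R2: [0, 0, 0, 0]
R4 ← R4 + (2/3)·R2: [0, 0, 0, 0]
Echelon form has 2 nonzero rows, so rank(C) = 2.

2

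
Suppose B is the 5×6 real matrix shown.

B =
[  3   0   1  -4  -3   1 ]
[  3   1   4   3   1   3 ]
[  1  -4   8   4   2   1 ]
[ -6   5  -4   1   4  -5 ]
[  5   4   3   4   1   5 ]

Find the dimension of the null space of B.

Row reduce to echelon form.
R2 ← R2 − R1: [0, 1, 3, 7, 4, 2]
R3 ← R3 − (1/3)·R1: [0, -4, 23/3, 16/3, 3, 2/3]
R4 ← R4 + (2)·R1: [0, 5, -2, -7, -2, -3]
R5 ← R5 − (5/3)·R1: [0, 4, 4/3, 32/3, 6, 10/3]
R3 ← R3 + (4)·R2: [0, 0, 59/3, 100/3, 19, 26/3]
R4 ← R4 − (5)·R2: [0, 0, -17, -42, -22, -13]
R5 ← R5 − (4)·R2: [0, 0, -32/3, -52/3, -10, -14/3]
R4 ← R4 + (51/59)·R3: [0, 0, 0, -778/59, -329/59, -325/59]
R5 ← R5 + (32/59)·R3: [0, 0, 0, 44/59, 18/59, 2/59]
R5 ← R5 + (22/389)·R4: [0, 0, 0, 0, -4/389, -108/389]
5 nonzero rows, so rank(B) = 5.
B has 6 columns; by rank–nullity, nullity = 6 − 5 = 1.

1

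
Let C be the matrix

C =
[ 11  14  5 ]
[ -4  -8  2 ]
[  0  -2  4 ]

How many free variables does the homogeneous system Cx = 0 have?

Row reduce to echelon form.
R2 ← R2 + (4/11)·R1: [0, -32/11, 42/11]
R3 ← R3 − (11/16)·R2: [0, 0, 11/8]
3 nonzero rows, so rank(C) = 3.
C has 3 columns; by rank–nullity, nullity = 3 − 3 = 0.

0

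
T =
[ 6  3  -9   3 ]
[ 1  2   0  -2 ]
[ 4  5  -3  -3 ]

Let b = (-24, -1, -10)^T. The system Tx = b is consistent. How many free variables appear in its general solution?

Row reduce the augmented matrix [T | b].
R2 ← R2 − (1/6)·R1: [0, 3/2, 3/2, -5/2, 3]
R3 ← R3 − (2/3)·R1: [0, 3, 3, -5, 6]
R3 ← R3 − (2)·R2: [0, 0, 0, 0, 0]
The echelon form has 2 nonzero rows, and every pivot lies in the first 4 columns, so rank(T) = rank([T|b]) = 2.
The system is consistent.
Free variables = (unknowns) − (rank) = 4 − 2 = 2.

2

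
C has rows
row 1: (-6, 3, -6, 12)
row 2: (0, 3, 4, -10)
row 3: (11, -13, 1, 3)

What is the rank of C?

Row reduce to echelon form.
R3 ← R3 + (11/6)·R1: [0, -15/2, -10, 25]
R3 ← R3 + (5/2)·R2: [0, 0, 0, 0]
Echelon form has 2 nonzero rows, so rank(C) = 2.

2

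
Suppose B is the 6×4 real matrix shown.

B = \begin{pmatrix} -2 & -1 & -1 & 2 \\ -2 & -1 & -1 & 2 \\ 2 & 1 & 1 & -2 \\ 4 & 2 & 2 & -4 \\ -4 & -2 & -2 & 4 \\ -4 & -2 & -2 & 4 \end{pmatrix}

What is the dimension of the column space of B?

Row reduce to echelon form.
R2 ← R2 − R1: [0, 0, 0, 0]
R3 ← R3 + R1: [0, 0, 0, 0]
R4 ← R4 + (2)·R1: [0, 0, 0, 0]
R5 ← R5 − (2)·R1: [0, 0, 0, 0]
R6 ← R6 − (2)·R1: [0, 0, 0, 0]
Echelon form has 1 nonzero row, so rank(B) = 1.
The column space has dimension equal to the rank: 1.

1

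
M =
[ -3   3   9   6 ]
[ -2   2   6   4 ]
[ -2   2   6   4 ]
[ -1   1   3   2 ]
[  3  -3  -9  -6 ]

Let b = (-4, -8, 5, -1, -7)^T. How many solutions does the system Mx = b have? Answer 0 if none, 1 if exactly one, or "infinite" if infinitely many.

Row reduce the augmented matrix [M | b].
R2 ← R2 − (2/3)·R1: [0, 0, 0, 0, -16/3]
R3 ← R3 − (2/3)·R1: [0, 0, 0, 0, 23/3]
R4 ← R4 − (1/3)·R1: [0, 0, 0, 0, 1/3]
R5 ← R5 + R1: [0, 0, 0, 0, -11]
R3 ← R3 + (23/16)·R2: [0, 0, 0, 0, 0]
R4 ← R4 + (1/16)·R2: [0, 0, 0, 0, 0]
R5 ← R5 − (33/16)·R2: [0, 0, 0, 0, 0]
The echelon form has 2 nonzero rows; the last pivot sits in the augmented column, so rank(M) = 1 but rank([M|b]) = 2.
Since the ranks differ, the system is inconsistent.
It has no solutions.

0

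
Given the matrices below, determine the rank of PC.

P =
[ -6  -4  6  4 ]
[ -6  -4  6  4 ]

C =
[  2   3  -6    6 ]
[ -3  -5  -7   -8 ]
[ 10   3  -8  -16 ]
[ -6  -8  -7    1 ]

First compute PC:
[[ 36, -12, -12, -96],
 [ 36, -12, -12, -96]]
Now row reduce the product.
R2 ← R2 − R1: [0, 0, 0, 0]
1 nonzero row, so rank(PC) = 1.

1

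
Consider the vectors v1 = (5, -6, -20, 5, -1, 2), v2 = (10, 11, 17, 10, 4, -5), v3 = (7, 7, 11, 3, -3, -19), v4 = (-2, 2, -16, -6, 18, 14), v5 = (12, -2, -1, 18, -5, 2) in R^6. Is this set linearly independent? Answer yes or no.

yes

Form the matrix with these vectors as rows and row reduce.
R2 ← R2 − (2)·R1: [0, 23, 57, 0, 6, -9]
R3 ← R3 − (7/5)·R1: [0, 77/5, 39, -4, -8/5, -109/5]
R4 ← R4 + (2/5)·R1: [0, -2/5, -24, -4, 88/5, 74/5]
R5 ← R5 − (12/5)·R1: [0, 62/5, 47, 6, -13/5, -14/5]
R3 ← R3 − (77/115)·R2: [0, 0, 96/115, -4, -646/115, -1814/115]
R4 ← R4 + (2/115)·R2: [0, 0, -2646/115, -4, 2036/115, 1684/115]
R5 ← R5 − (62/115)·R2: [0, 0, 1871/115, 6, -671/115, 236/115]
R4 ← R4 + (441/16)·R3: [0, 0, 0, -457/4, -1097/8, -3361/8]
R5 ← R5 − (1871/96)·R3: [0, 0, 0, 2015/24, 4975/48, 14855/48]
R5 ← R5 + (2015/2742)·R4: [0, 0, 0, 0, 1315/457, 340/457]
5 nonzero rows, so the 5 vectors span a space of dimension 5.
Since 5 = 5, the vectors are linearly independent.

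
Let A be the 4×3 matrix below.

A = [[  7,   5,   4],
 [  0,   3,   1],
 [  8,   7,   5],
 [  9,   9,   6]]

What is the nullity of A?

Row reduce to echelon form.
R3 ← R3 − (8/7)·R1: [0, 9/7, 3/7]
R4 ← R4 − (9/7)·R1: [0, 18/7, 6/7]
R3 ← R3 − (3/7)·R2: [0, 0, 0]
R4 ← R4 − (6/7)·R2: [0, 0, 0]
2 nonzero rows, so rank(A) = 2.
A has 3 columns; by rank–nullity, nullity = 3 − 2 = 1.

1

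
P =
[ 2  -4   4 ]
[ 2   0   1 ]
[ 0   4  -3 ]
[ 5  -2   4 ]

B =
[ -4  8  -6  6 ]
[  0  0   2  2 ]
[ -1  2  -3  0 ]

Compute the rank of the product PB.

2

First compute PB:
[[-12,  24, -32,   4],
 [ -9,  18, -15,  12],
 [  3,  -6,  17,   8],
 [-24,  48, -46,  26]]
Now row reduce the product.
R2 ← R2 − (3/4)·R1: [0, 0, 9, 9]
R3 ← R3 + (1/4)·R1: [0, 0, 9, 9]
R4 ← R4 − (2)·R1: [0, 0, 18, 18]
R3 ← R3 − R2: [0, 0, 0, 0]
R4 ← R4 − (2)·R2: [0, 0, 0, 0]
2 nonzero rows, so rank(PB) = 2.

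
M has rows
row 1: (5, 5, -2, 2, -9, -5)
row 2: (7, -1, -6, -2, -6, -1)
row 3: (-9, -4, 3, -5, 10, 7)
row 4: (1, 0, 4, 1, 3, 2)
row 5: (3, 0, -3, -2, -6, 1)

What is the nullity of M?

1

Row reduce to echelon form.
R2 ← R2 − (7/5)·R1: [0, -8, -16/5, -24/5, 33/5, 6]
R3 ← R3 + (9/5)·R1: [0, 5, -3/5, -7/5, -31/5, -2]
R4 ← R4 − (1/5)·R1: [0, -1, 22/5, 3/5, 24/5, 3]
R5 ← R5 − (3/5)·R1: [0, -3, -9/5, -16/5, -3/5, 4]
R3 ← R3 + (5/8)·R2: [0, 0, -13/5, -22/5, -83/40, 7/4]
R4 ← R4 − (1/8)·R2: [0, 0, 24/5, 6/5, 159/40, 9/4]
R5 ← R5 − (3/8)·R2: [0, 0, -3/5, -7/5, -123/40, 7/4]
R4 ← R4 + (24/13)·R3: [0, 0, 0, -90/13, 15/104, 285/52]
R5 ← R5 − (3/13)·R3: [0, 0, 0, -5/13, -135/52, 35/26]
R5 ← R5 − (1/18)·R4: [0, 0, 0, 0, -125/48, 25/24]
5 nonzero rows, so rank(M) = 5.
M has 6 columns; by rank–nullity, nullity = 6 − 5 = 1.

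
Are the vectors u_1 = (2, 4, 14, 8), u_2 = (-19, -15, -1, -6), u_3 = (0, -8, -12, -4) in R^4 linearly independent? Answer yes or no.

yes

Form the matrix with these vectors as rows and row reduce.
R2 ← R2 + (19/2)·R1: [0, 23, 132, 70]
R3 ← R3 + (8/23)·R2: [0, 0, 780/23, 468/23]
3 nonzero rows, so the 3 vectors span a space of dimension 3.
Since 3 = 3, the vectors are linearly independent.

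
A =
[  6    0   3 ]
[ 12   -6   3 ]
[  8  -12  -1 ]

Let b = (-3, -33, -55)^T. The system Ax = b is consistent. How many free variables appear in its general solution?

0

Row reduce the augmented matrix [A | b].
R2 ← R2 − (2)·R1: [0, -6, -3, -27]
R3 ← R3 − (4/3)·R1: [0, -12, -5, -51]
R3 ← R3 − (2)·R2: [0, 0, 1, 3]
The echelon form has 3 nonzero rows, and every pivot lies in the first 3 columns, so rank(A) = rank([A|b]) = 3.
The system is consistent.
Free variables = (unknowns) − (rank) = 3 − 3 = 0.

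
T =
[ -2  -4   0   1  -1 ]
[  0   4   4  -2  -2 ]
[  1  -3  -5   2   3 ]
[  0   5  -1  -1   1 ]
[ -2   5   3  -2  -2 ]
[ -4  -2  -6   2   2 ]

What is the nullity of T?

2

Row reduce to echelon form.
R3 ← R3 + (1/2)·R1: [0, -5, -5, 5/2, 5/2]
R5 ← R5 − R1: [0, 9, 3, -3, -1]
R6 ← R6 − (2)·R1: [0, 6, -6, 0, 4]
R3 ← R3 + (5/4)·R2: [0, 0, 0, 0, 0]
R4 ← R4 − (5/4)·R2: [0, 0, -6, 3/2, 7/2]
R5 ← R5 − (9/4)·R2: [0, 0, -6, 3/2, 7/2]
R6 ← R6 − (3/2)·R2: [0, 0, -12, 3, 7]
Swap R3 ↔ R4
R5 ← R5 − R3: [0, 0, 0, 0, 0]
R6 ← R6 − (2)·R3: [0, 0, 0, 0, 0]
3 nonzero rows, so rank(T) = 3.
T has 5 columns; by rank–nullity, nullity = 5 − 3 = 2.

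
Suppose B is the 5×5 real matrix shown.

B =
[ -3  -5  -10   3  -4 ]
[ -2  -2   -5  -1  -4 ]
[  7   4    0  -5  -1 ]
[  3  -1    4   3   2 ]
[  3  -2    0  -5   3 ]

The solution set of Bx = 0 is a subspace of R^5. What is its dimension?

0

Row reduce to echelon form.
R2 ← R2 − (2/3)·R1: [0, 4/3, 5/3, -3, -4/3]
R3 ← R3 + (7/3)·R1: [0, -23/3, -70/3, 2, -31/3]
R4 ← R4 + R1: [0, -6, -6, 6, -2]
R5 ← R5 + R1: [0, -7, -10, -2, -1]
R3 ← R3 + (23/4)·R2: [0, 0, -55/4, -61/4, -18]
R4 ← R4 + (9/2)·R2: [0, 0, 3/2, -15/2, -8]
R5 ← R5 + (21/4)·R2: [0, 0, -5/4, -71/4, -8]
R4 ← R4 + (6/55)·R3: [0, 0, 0, -504/55, -548/55]
R5 ← R5 − (1/11)·R3: [0, 0, 0, -180/11, -70/11]
R5 ← R5 − (25/14)·R4: [0, 0, 0, 0, 80/7]
5 nonzero rows, so rank(B) = 5.
B has 5 columns; by rank–nullity, nullity = 5 − 5 = 0.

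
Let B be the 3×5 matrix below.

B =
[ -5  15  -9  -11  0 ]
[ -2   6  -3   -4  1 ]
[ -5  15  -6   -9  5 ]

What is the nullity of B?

Row reduce to echelon form.
R2 ← R2 − (2/5)·R1: [0, 0, 3/5, 2/5, 1]
R3 ← R3 − R1: [0, 0, 3, 2, 5]
R3 ← R3 − (5)·R2: [0, 0, 0, 0, 0]
2 nonzero rows, so rank(B) = 2.
B has 5 columns; by rank–nullity, nullity = 5 − 2 = 3.

3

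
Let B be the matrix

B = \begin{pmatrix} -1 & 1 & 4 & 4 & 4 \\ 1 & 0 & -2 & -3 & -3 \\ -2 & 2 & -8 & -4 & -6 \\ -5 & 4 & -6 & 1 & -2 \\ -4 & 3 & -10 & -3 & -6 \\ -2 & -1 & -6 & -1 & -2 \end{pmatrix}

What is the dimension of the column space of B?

Row reduce to echelon form.
R2 ← R2 + R1: [0, 1, 2, 1, 1]
R3 ← R3 − (2)·R1: [0, 0, -16, -12, -14]
R4 ← R4 − (5)·R1: [0, -1, -26, -19, -22]
R5 ← R5 − (4)·R1: [0, -1, -26, -19, -22]
R6 ← R6 − (2)·R1: [0, -3, -14, -9, -10]
R4 ← R4 + R2: [0, 0, -24, -18, -21]
R5 ← R5 + R2: [0, 0, -24, -18, -21]
R6 ← R6 + (3)·R2: [0, 0, -8, -6, -7]
R4 ← R4 − (3/2)·R3: [0, 0, 0, 0, 0]
R5 ← R5 − (3/2)·R3: [0, 0, 0, 0, 0]
R6 ← R6 − (1/2)·R3: [0, 0, 0, 0, 0]
Echelon form has 3 nonzero rows, so rank(B) = 3.
The column space has dimension equal to the rank: 3.

3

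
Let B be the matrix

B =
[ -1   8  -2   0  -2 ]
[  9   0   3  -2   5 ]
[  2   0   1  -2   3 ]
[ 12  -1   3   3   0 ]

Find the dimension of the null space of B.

Row reduce to echelon form.
R2 ← R2 + (9)·R1: [0, 72, -15, -2, -13]
R3 ← R3 + (2)·R1: [0, 16, -3, -2, -1]
R4 ← R4 + (12)·R1: [0, 95, -21, 3, -24]
R3 ← R3 − (2/9)·R2: [0, 0, 1/3, -14/9, 17/9]
R4 ← R4 − (95/72)·R2: [0, 0, -29/24, 203/36, -493/72]
R4 ← R4 + (29/8)·R3: [0, 0, 0, 0, 0]
3 nonzero rows, so rank(B) = 3.
B has 5 columns; by rank–nullity, nullity = 5 − 3 = 2.

2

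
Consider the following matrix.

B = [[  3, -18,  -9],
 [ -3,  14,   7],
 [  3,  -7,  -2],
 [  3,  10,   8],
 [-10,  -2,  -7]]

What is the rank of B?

3

Row reduce to echelon form.
R2 ← R2 + R1: [0, -4, -2]
R3 ← R3 − R1: [0, 11, 7]
R4 ← R4 − R1: [0, 28, 17]
R5 ← R5 + (10/3)·R1: [0, -62, -37]
R3 ← R3 + (11/4)·R2: [0, 0, 3/2]
R4 ← R4 + (7)·R2: [0, 0, 3]
R5 ← R5 − (31/2)·R2: [0, 0, -6]
R4 ← R4 − (2)·R3: [0, 0, 0]
R5 ← R5 + (4)·R3: [0, 0, 0]
Echelon form has 3 nonzero rows, so rank(B) = 3.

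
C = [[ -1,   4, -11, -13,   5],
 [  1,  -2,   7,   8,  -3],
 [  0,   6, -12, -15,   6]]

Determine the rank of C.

2

Row reduce to echelon form.
R2 ← R2 + R1: [0, 2, -4, -5, 2]
R3 ← R3 − (3)·R2: [0, 0, 0, 0, 0]
Echelon form has 2 nonzero rows, so rank(C) = 2.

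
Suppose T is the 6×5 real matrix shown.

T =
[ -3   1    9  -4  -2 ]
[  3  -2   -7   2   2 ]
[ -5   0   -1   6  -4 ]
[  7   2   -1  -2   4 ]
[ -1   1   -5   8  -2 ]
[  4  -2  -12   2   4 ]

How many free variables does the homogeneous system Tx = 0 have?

1

Row reduce to echelon form.
R2 ← R2 + R1: [0, -1, 2, -2, 0]
R3 ← R3 − (5/3)·R1: [0, -5/3, -16, 38/3, -2/3]
R4 ← R4 + (7/3)·R1: [0, 13/3, 20, -34/3, -2/3]
R5 ← R5 − (1/3)·R1: [0, 2/3, -8, 28/3, -4/3]
R6 ← R6 + (4/3)·R1: [0, -2/3, 0, -10/3, 4/3]
R3 ← R3 − (5/3)·R2: [0, 0, -58/3, 16, -2/3]
R4 ← R4 + (13/3)·R2: [0, 0, 86/3, -20, -2/3]
R5 ← R5 + (2/3)·R2: [0, 0, -20/3, 8, -4/3]
R6 ← R6 − (2/3)·R2: [0, 0, -4/3, -2, 4/3]
R4 ← R4 + (43/29)·R3: [0, 0, 0, 108/29, -48/29]
R5 ← R5 − (10/29)·R3: [0, 0, 0, 72/29, -32/29]
R6 ← R6 − (2/29)·R3: [0, 0, 0, -90/29, 40/29]
R5 ← R5 − (2/3)·R4: [0, 0, 0, 0, 0]
R6 ← R6 + (5/6)·R4: [0, 0, 0, 0, 0]
4 nonzero rows, so rank(T) = 4.
T has 5 columns; by rank–nullity, nullity = 5 − 4 = 1.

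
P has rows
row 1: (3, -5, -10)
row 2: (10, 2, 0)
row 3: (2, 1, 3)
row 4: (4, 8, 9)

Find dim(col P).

Row reduce to echelon form.
R2 ← R2 − (10/3)·R1: [0, 56/3, 100/3]
R3 ← R3 − (2/3)·R1: [0, 13/3, 29/3]
R4 ← R4 − (4/3)·R1: [0, 44/3, 67/3]
R3 ← R3 − (13/56)·R2: [0, 0, 27/14]
R4 ← R4 − (11/14)·R2: [0, 0, -27/7]
R4 ← R4 + (2)·R3: [0, 0, 0]
Echelon form has 3 nonzero rows, so rank(P) = 3.
The column space has dimension equal to the rank: 3.

3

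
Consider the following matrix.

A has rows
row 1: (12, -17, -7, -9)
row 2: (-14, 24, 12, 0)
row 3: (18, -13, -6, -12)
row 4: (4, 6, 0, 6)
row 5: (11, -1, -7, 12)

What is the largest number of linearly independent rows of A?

4

Row reduce to echelon form.
R2 ← R2 + (7/6)·R1: [0, 25/6, 23/6, -21/2]
R3 ← R3 − (3/2)·R1: [0, 25/2, 9/2, 3/2]
R4 ← R4 − (1/3)·R1: [0, 35/3, 7/3, 9]
R5 ← R5 − (11/12)·R1: [0, 175/12, -7/12, 81/4]
R3 ← R3 − (3)·R2: [0, 0, -7, 33]
R4 ← R4 − (14/5)·R2: [0, 0, -42/5, 192/5]
R5 ← R5 − (7/2)·R2: [0, 0, -14, 57]
R4 ← R4 − (6/5)·R3: [0, 0, 0, -6/5]
R5 ← R5 − (2)·R3: [0, 0, 0, -9]
R5 ← R5 − (15/2)·R4: [0, 0, 0, 0]
Echelon form has 4 nonzero rows, so rank(A) = 4.
The rank gives the maximum number of linearly independent rows: 4.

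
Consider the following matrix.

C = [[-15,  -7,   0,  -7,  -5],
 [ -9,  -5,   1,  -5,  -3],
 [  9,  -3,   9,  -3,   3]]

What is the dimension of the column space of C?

2

Row reduce to echelon form.
R2 ← R2 − (3/5)·R1: [0, -4/5, 1, -4/5, 0]
R3 ← R3 + (3/5)·R1: [0, -36/5, 9, -36/5, 0]
R3 ← R3 − (9)·R2: [0, 0, 0, 0, 0]
Echelon form has 2 nonzero rows, so rank(C) = 2.
The column space has dimension equal to the rank: 2.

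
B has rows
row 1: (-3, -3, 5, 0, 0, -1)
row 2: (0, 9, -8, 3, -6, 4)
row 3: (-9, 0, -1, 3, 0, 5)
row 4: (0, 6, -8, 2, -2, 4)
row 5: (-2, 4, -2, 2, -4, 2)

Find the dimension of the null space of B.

Row reduce to echelon form.
R3 ← R3 − (3)·R1: [0, 9, -16, 3, 0, 8]
R5 ← R5 − (2/3)·R1: [0, 6, -16/3, 2, -4, 8/3]
R3 ← R3 − R2: [0, 0, -8, 0, 6, 4]
R4 ← R4 − (2/3)·R2: [0, 0, -8/3, 0, 2, 4/3]
R5 ← R5 − (2/3)·R2: [0, 0, 0, 0, 0, 0]
R4 ← R4 − (1/3)·R3: [0, 0, 0, 0, 0, 0]
3 nonzero rows, so rank(B) = 3.
B has 6 columns; by rank–nullity, nullity = 6 − 3 = 3.

3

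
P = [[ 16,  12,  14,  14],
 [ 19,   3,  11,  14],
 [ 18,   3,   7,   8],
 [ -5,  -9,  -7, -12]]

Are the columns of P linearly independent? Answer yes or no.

Row reduce P to echelon form.
R2 ← R2 − (19/16)·R1: [0, -45/4, -45/8, -21/8]
R3 ← R3 − (9/8)·R1: [0, -21/2, -35/4, -31/4]
R4 ← R4 + (5/16)·R1: [0, -21/4, -21/8, -61/8]
R3 ← R3 − (14/15)·R2: [0, 0, -7/2, -53/10]
R4 ← R4 − (7/15)·R2: [0, 0, 0, -32/5]
4 pivots among 4 columns.
Every column is a pivot column, so the columns are linearly independent.

yes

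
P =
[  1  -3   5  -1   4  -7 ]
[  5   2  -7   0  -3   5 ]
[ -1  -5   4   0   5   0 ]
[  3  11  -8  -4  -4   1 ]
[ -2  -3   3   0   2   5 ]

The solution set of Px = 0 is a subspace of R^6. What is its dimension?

1

Row reduce to echelon form.
R2 ← R2 − (5)·R1: [0, 17, -32, 5, -23, 40]
R3 ← R3 + R1: [0, -8, 9, -1, 9, -7]
R4 ← R4 − (3)·R1: [0, 20, -23, -1, -16, 22]
R5 ← R5 + (2)·R1: [0, -9, 13, -2, 10, -9]
R3 ← R3 + (8/17)·R2: [0, 0, -103/17, 23/17, -31/17, 201/17]
R4 ← R4 − (20/17)·R2: [0, 0, 249/17, -117/17, 188/17, -426/17]
R5 ← R5 + (9/17)·R2: [0, 0, -67/17, 11/17, -37/17, 207/17]
R4 ← R4 + (249/103)·R3: [0, 0, 0, -372/103, 685/103, 363/103]
R5 ← R5 − (67/103)·R3: [0, 0, 0, -24/103, -102/103, 462/103]
R5 ← R5 − (2/31)·R4: [0, 0, 0, 0, -44/31, 132/31]
5 nonzero rows, so rank(P) = 5.
P has 6 columns; by rank–nullity, nullity = 6 − 5 = 1.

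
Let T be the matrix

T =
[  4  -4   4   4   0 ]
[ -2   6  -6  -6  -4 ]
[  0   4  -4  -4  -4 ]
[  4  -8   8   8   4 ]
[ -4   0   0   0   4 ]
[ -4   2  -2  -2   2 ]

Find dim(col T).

Row reduce to echelon form.
R2 ← R2 + (1/2)·R1: [0, 4, -4, -4, -4]
R4 ← R4 − R1: [0, -4, 4, 4, 4]
R5 ← R5 + R1: [0, -4, 4, 4, 4]
R6 ← R6 + R1: [0, -2, 2, 2, 2]
R3 ← R3 − R2: [0, 0, 0, 0, 0]
R4 ← R4 + R2: [0, 0, 0, 0, 0]
R5 ← R5 + R2: [0, 0, 0, 0, 0]
R6 ← R6 + (1/2)·R2: [0, 0, 0, 0, 0]
Echelon form has 2 nonzero rows, so rank(T) = 2.
The column space has dimension equal to the rank: 2.

2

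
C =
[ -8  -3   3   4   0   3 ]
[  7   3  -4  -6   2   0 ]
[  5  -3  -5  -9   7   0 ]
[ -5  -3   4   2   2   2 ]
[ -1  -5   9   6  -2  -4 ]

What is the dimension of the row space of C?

Row reduce to echelon form.
R2 ← R2 + (7/8)·R1: [0, 3/8, -11/8, -5/2, 2, 21/8]
R3 ← R3 + (5/8)·R1: [0, -39/8, -25/8, -13/2, 7, 15/8]
R4 ← R4 − (5/8)·R1: [0, -9/8, 17/8, -1/2, 2, 1/8]
R5 ← R5 − (1/8)·R1: [0, -37/8, 69/8, 11/2, -2, -35/8]
R3 ← R3 + (13)·R2: [0, 0, -21, -39, 33, 36]
R4 ← R4 + (3)·R2: [0, 0, -2, -8, 8, 8]
R5 ← R5 + (37/3)·R2: [0, 0, -25/3, -76/3, 68/3, 28]
R4 ← R4 − (2/21)·R3: [0, 0, 0, -30/7, 34/7, 32/7]
R5 ← R5 − (25/63)·R3: [0, 0, 0, -69/7, 67/7, 96/7]
R5 ← R5 − (23/10)·R4: [0, 0, 0, 0, -8/5, 16/5]
Echelon form has 5 nonzero rows, so rank(C) = 5.
The row space has dimension equal to the rank: 5.

5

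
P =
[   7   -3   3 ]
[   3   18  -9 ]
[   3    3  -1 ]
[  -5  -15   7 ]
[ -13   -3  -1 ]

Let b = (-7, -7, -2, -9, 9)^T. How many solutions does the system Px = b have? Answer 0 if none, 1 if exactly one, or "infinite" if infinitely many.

Row reduce the augmented matrix [P | b].
R2 ← R2 − (3/7)·R1: [0, 135/7, -72/7, -4]
R3 ← R3 − (3/7)·R1: [0, 30/7, -16/7, 1]
R4 ← R4 + (5/7)·R1: [0, -120/7, 64/7, -14]
R5 ← R5 + (13/7)·R1: [0, -60/7, 32/7, -4]
R3 ← R3 − (2/9)·R2: [0, 0, 0, 17/9]
R4 ← R4 + (8/9)·R2: [0, 0, 0, -158/9]
R5 ← R5 + (4/9)·R2: [0, 0, 0, -52/9]
R4 ← R4 + (158/17)·R3: [0, 0, 0, 0]
R5 ← R5 + (52/17)·R3: [0, 0, 0, 0]
The echelon form has 3 nonzero rows; the last pivot sits in the augmented column, so rank(P) = 2 but rank([P|b]) = 3.
Since the ranks differ, the system is inconsistent.
It has no solutions.

0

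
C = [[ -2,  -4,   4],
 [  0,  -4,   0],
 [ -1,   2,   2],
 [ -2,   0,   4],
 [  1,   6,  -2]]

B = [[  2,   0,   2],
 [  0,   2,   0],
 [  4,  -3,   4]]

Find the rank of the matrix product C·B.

First compute CB:
[[ 12, -20,  12],
 [  0,  -8,   0],
 [  6,  -2,   6],
 [ 12, -12,  12],
 [ -6,  18,  -6]]
Now row reduce the product.
R3 ← R3 − (1/2)·R1: [0, 8, 0]
R4 ← R4 − R1: [0, 8, 0]
R5 ← R5 + (1/2)·R1: [0, 8, 0]
R3 ← R3 + R2: [0, 0, 0]
R4 ← R4 + R2: [0, 0, 0]
R5 ← R5 + R2: [0, 0, 0]
2 nonzero rows, so rank(CB) = 2.

2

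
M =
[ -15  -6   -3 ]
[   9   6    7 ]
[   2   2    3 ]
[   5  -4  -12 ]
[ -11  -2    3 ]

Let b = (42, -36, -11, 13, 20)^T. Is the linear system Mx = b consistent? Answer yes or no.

Row reduce the augmented matrix [M | b].
R2 ← R2 + (3/5)·R1: [0, 12/5, 26/5, -54/5]
R3 ← R3 + (2/15)·R1: [0, 6/5, 13/5, -27/5]
R4 ← R4 + (1/3)·R1: [0, -6, -13, 27]
R5 ← R5 − (11/15)·R1: [0, 12/5, 26/5, -54/5]
R3 ← R3 − (1/2)·R2: [0, 0, 0, 0]
R4 ← R4 + (5/2)·R2: [0, 0, 0, 0]
R5 ← R5 − R2: [0, 0, 0, 0]
The echelon form has 2 nonzero rows, and every pivot lies in the first 3 columns, so rank(M) = rank([M|b]) = 2.
The system is consistent.

yes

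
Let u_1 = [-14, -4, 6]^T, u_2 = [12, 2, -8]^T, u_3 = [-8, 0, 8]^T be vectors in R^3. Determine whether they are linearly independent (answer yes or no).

Form the matrix with these vectors as rows and row reduce.
R2 ← R2 + (6/7)·R1: [0, -10/7, -20/7]
R3 ← R3 − (4/7)·R1: [0, 16/7, 32/7]
R3 ← R3 + (8/5)·R2: [0, 0, 0]
2 nonzero rows, so the 3 vectors span a space of dimension 2.
Since 2 < 3, the vectors are linearly dependent.

no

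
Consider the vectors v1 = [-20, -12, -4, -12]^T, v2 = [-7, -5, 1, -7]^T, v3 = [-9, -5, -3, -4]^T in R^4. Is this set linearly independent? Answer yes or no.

no

Form the matrix with these vectors as rows and row reduce.
R2 ← R2 − (7/20)·R1: [0, -4/5, 12/5, -14/5]
R3 ← R3 − (9/20)·R1: [0, 2/5, -6/5, 7/5]
R3 ← R3 + (1/2)·R2: [0, 0, 0, 0]
2 nonzero rows, so the 3 vectors span a space of dimension 2.
Since 2 < 3, the vectors are linearly dependent.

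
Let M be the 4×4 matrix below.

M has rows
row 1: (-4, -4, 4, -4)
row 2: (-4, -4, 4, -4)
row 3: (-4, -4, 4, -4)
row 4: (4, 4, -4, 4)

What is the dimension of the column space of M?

Row reduce to echelon form.
R2 ← R2 − R1: [0, 0, 0, 0]
R3 ← R3 − R1: [0, 0, 0, 0]
R4 ← R4 + R1: [0, 0, 0, 0]
Echelon form has 1 nonzero row, so rank(M) = 1.
The column space has dimension equal to the rank: 1.

1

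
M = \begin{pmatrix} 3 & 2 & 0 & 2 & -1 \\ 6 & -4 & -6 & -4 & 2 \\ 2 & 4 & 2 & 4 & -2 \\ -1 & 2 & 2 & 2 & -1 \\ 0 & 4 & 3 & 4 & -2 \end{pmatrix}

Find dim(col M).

Row reduce to echelon form.
R2 ← R2 − (2)·R1: [0, -8, -6, -8, 4]
R3 ← R3 − (2/3)·R1: [0, 8/3, 2, 8/3, -4/3]
R4 ← R4 + (1/3)·R1: [0, 8/3, 2, 8/3, -4/3]
R3 ← R3 + (1/3)·R2: [0, 0, 0, 0, 0]
R4 ← R4 + (1/3)·R2: [0, 0, 0, 0, 0]
R5 ← R5 + (1/2)·R2: [0, 0, 0, 0, 0]
Echelon form has 2 nonzero rows, so rank(M) = 2.
The column space has dimension equal to the rank: 2.

2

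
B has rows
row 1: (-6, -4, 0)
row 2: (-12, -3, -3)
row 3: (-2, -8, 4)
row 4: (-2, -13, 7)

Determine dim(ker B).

Row reduce to echelon form.
R2 ← R2 − (2)·R1: [0, 5, -3]
R3 ← R3 − (1/3)·R1: [0, -20/3, 4]
R4 ← R4 − (1/3)·R1: [0, -35/3, 7]
R3 ← R3 + (4/3)·R2: [0, 0, 0]
R4 ← R4 + (7/3)·R2: [0, 0, 0]
2 nonzero rows, so rank(B) = 2.
B has 3 columns; by rank–nullity, nullity = 3 − 2 = 1.

1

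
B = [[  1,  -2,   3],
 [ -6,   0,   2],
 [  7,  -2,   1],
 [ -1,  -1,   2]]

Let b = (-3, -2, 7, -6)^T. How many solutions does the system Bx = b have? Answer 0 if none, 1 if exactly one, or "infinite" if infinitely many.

0

Row reduce the augmented matrix [B | b].
R2 ← R2 + (6)·R1: [0, -12, 20, -20]
R3 ← R3 − (7)·R1: [0, 12, -20, 28]
R4 ← R4 + R1: [0, -3, 5, -9]
R3 ← R3 + R2: [0, 0, 0, 8]
R4 ← R4 − (1/4)·R2: [0, 0, 0, -4]
R4 ← R4 + (1/2)·R3: [0, 0, 0, 0]
The echelon form has 3 nonzero rows; the last pivot sits in the augmented column, so rank(B) = 2 but rank([B|b]) = 3.
Since the ranks differ, the system is inconsistent.
It has no solutions.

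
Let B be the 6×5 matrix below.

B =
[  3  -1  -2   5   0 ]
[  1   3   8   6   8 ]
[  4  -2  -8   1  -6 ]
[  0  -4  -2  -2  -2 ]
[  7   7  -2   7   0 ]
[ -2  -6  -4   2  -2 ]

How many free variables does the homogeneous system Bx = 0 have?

1

Row reduce to echelon form.
R2 ← R2 − (1/3)·R1: [0, 10/3, 26/3, 13/3, 8]
R3 ← R3 − (4/3)·R1: [0, -2/3, -16/3, -17/3, -6]
R5 ← R5 − (7/3)·R1: [0, 28/3, 8/3, -14/3, 0]
R6 ← R6 + (2/3)·R1: [0, -20/3, -16/3, 16/3, -2]
R3 ← R3 + (1/5)·R2: [0, 0, -18/5, -24/5, -22/5]
R4 ← R4 + (6/5)·R2: [0, 0, 42/5, 16/5, 38/5]
R5 ← R5 − (14/5)·R2: [0, 0, -108/5, -84/5, -112/5]
R6 ← R6 + (2)·R2: [0, 0, 12, 14, 14]
R4 ← R4 + (7/3)·R3: [0, 0, 0, -8, -8/3]
R5 ← R5 − (6)·R3: [0, 0, 0, 12, 4]
R6 ← R6 + (10/3)·R3: [0, 0, 0, -2, -2/3]
R5 ← R5 + (3/2)·R4: [0, 0, 0, 0, 0]
R6 ← R6 − (1/4)·R4: [0, 0, 0, 0, 0]
4 nonzero rows, so rank(B) = 4.
B has 5 columns; by rank–nullity, nullity = 5 − 4 = 1.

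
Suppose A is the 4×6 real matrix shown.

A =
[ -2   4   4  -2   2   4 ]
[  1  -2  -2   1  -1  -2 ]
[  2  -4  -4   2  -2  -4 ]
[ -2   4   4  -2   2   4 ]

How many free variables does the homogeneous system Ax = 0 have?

Row reduce to echelon form.
R2 ← R2 + (1/2)·R1: [0, 0, 0, 0, 0, 0]
R3 ← R3 + R1: [0, 0, 0, 0, 0, 0]
R4 ← R4 − R1: [0, 0, 0, 0, 0, 0]
1 nonzero row, so rank(A) = 1.
A has 6 columns; by rank–nullity, nullity = 6 − 1 = 5.

5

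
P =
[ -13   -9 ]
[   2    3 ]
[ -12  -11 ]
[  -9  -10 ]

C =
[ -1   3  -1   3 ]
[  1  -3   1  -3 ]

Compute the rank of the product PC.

1

First compute PC:
[[  4, -12,   4, -12],
 [  1,  -3,   1,  -3],
 [  1,  -3,   1,  -3],
 [ -1,   3,  -1,   3]]
Now row reduce the product.
R2 ← R2 − (1/4)·R1: [0, 0, 0, 0]
R3 ← R3 − (1/4)·R1: [0, 0, 0, 0]
R4 ← R4 + (1/4)·R1: [0, 0, 0, 0]
1 nonzero row, so rank(PC) = 1.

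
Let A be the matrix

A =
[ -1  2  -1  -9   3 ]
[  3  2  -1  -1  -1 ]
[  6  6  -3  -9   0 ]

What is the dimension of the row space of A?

2

Row reduce to echelon form.
R2 ← R2 + (3)·R1: [0, 8, -4, -28, 8]
R3 ← R3 + (6)·R1: [0, 18, -9, -63, 18]
R3 ← R3 − (9/4)·R2: [0, 0, 0, 0, 0]
Echelon form has 2 nonzero rows, so rank(A) = 2.
The row space has dimension equal to the rank: 2.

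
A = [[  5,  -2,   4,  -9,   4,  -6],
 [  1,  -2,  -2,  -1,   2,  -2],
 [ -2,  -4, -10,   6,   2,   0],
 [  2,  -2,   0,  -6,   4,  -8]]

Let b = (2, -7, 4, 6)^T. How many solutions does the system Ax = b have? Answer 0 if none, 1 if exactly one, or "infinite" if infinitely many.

0

Row reduce the augmented matrix [A | b].
R2 ← R2 − (1/5)·R1: [0, -8/5, -14/5, 4/5, 6/5, -4/5, -37/5]
R3 ← R3 + (2/5)·R1: [0, -24/5, -42/5, 12/5, 18/5, -12/5, 24/5]
R4 ← R4 − (2/5)·R1: [0, -6/5, -8/5, -12/5, 12/5, -28/5, 26/5]
R3 ← R3 − (3)·R2: [0, 0, 0, 0, 0, 0, 27]
R4 ← R4 − (3/4)·R2: [0, 0, 1/2, -3, 3/2, -5, 43/4]
Swap R3 ↔ R4
The echelon form has 4 nonzero rows; the last pivot sits in the augmented column, so rank(A) = 3 but rank([A|b]) = 4.
Since the ranks differ, the system is inconsistent.
It has no solutions.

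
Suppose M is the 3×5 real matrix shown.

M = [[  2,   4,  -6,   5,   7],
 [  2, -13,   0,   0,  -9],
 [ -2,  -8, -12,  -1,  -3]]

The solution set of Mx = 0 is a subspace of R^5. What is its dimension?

2

Row reduce to echelon form.
R2 ← R2 − R1: [0, -17, 6, -5, -16]
R3 ← R3 + R1: [0, -4, -18, 4, 4]
R3 ← R3 − (4/17)·R2: [0, 0, -330/17, 88/17, 132/17]
3 nonzero rows, so rank(M) = 3.
M has 5 columns; by rank–nullity, nullity = 5 − 3 = 2.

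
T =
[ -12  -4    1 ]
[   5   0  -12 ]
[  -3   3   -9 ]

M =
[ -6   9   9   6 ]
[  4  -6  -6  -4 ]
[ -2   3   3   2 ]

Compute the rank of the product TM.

1

First compute TM:
[[ 54, -81, -81, -54],
 [ -6,   9,   9,   6],
 [ 48, -72, -72, -48]]
Now row reduce the product.
R2 ← R2 + (1/9)·R1: [0, 0, 0, 0]
R3 ← R3 − (8/9)·R1: [0, 0, 0, 0]
1 nonzero row, so rank(TM) = 1.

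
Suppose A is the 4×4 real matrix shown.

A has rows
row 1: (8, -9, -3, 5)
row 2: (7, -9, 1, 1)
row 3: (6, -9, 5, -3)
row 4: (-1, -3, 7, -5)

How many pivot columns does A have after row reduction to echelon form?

3

Row reduce to echelon form.
R2 ← R2 − (7/8)·R1: [0, -9/8, 29/8, -27/8]
R3 ← R3 − (3/4)·R1: [0, -9/4, 29/4, -27/4]
R4 ← R4 + (1/8)·R1: [0, -33/8, 53/8, -35/8]
R3 ← R3 − (2)·R2: [0, 0, 0, 0]
R4 ← R4 − (11/3)·R2: [0, 0, -20/3, 8]
Swap R3 ↔ R4
Echelon form has 3 nonzero rows, so rank(A) = 3.
Each nonzero row contributes one pivot column: 3 pivot columns.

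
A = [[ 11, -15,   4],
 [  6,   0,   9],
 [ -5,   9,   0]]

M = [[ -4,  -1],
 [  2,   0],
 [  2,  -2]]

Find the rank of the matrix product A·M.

2

First compute AM:
[[-66, -19],
 [ -6, -24],
 [ 38,   5]]
Now row reduce the product.
R2 ← R2 − (1/11)·R1: [0, -245/11]
R3 ← R3 + (19/33)·R1: [0, -196/33]
R3 ← R3 − (4/15)·R2: [0, 0]
2 nonzero rows, so rank(AM) = 2.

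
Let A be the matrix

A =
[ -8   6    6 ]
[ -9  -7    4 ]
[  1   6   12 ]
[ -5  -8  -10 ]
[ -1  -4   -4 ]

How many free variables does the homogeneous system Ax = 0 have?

0

Row reduce to echelon form.
R2 ← R2 − (9/8)·R1: [0, -55/4, -11/4]
R3 ← R3 + (1/8)·R1: [0, 27/4, 51/4]
R4 ← R4 − (5/8)·R1: [0, -47/4, -55/4]
R5 ← R5 − (1/8)·R1: [0, -19/4, -19/4]
R3 ← R3 + (27/55)·R2: [0, 0, 57/5]
R4 ← R4 − (47/55)·R2: [0, 0, -57/5]
R5 ← R5 − (19/55)·R2: [0, 0, -19/5]
R4 ← R4 + R3: [0, 0, 0]
R5 ← R5 + (1/3)·R3: [0, 0, 0]
3 nonzero rows, so rank(A) = 3.
A has 3 columns; by rank–nullity, nullity = 3 − 3 = 0.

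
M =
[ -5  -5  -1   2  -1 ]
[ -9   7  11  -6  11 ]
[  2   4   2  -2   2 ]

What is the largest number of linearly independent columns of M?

Row reduce to echelon form.
R2 ← R2 − (9/5)·R1: [0, 16, 64/5, -48/5, 64/5]
R3 ← R3 + (2/5)·R1: [0, 2, 8/5, -6/5, 8/5]
R3 ← R3 − (1/8)·R2: [0, 0, 0, 0, 0]
Echelon form has 2 nonzero rows, so rank(M) = 2.
The rank gives the maximum number of linearly independent columns: 2.

2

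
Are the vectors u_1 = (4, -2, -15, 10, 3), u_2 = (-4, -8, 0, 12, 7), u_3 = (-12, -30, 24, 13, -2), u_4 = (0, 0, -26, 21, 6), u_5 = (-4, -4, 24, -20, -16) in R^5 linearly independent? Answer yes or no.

Form the matrix with these vectors as rows and row reduce.
R2 ← R2 + R1: [0, -10, -15, 22, 10]
R3 ← R3 + (3)·R1: [0, -36, -21, 43, 7]
R5 ← R5 + R1: [0, -6, 9, -10, -13]
R3 ← R3 − (18/5)·R2: [0, 0, 33, -181/5, -29]
R5 ← R5 − (3/5)·R2: [0, 0, 18, -116/5, -19]
R4 ← R4 + (26/33)·R3: [0, 0, 0, -1241/165, -556/33]
R5 ← R5 − (6/11)·R3: [0, 0, 0, -38/11, -35/11]
R5 ← R5 − (570/1241)·R4: [0, 0, 0, 0, 5655/1241]
5 nonzero rows, so the 5 vectors span a space of dimension 5.
Since 5 = 5, the vectors are linearly independent.

yes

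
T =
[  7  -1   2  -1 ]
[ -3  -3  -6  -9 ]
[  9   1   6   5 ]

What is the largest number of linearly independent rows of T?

Row reduce to echelon form.
R2 ← R2 + (3/7)·R1: [0, -24/7, -36/7, -66/7]
R3 ← R3 − (9/7)·R1: [0, 16/7, 24/7, 44/7]
R3 ← R3 + (2/3)·R2: [0, 0, 0, 0]
Echelon form has 2 nonzero rows, so rank(T) = 2.
The rank gives the maximum number of linearly independent rows: 2.

2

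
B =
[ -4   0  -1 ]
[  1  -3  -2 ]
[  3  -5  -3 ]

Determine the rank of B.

Row reduce to echelon form.
R2 ← R2 + (1/4)·R1: [0, -3, -9/4]
R3 ← R3 + (3/4)·R1: [0, -5, -15/4]
R3 ← R3 − (5/3)·R2: [0, 0, 0]
Echelon form has 2 nonzero rows, so rank(B) = 2.

2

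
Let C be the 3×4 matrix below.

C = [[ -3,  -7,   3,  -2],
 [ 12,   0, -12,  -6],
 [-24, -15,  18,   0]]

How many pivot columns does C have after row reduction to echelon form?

Row reduce to echelon form.
R2 ← R2 + (4)·R1: [0, -28, 0, -14]
R3 ← R3 − (8)·R1: [0, 41, -6, 16]
R3 ← R3 + (41/28)·R2: [0, 0, -6, -9/2]
Echelon form has 3 nonzero rows, so rank(C) = 3.
Each nonzero row contributes one pivot column: 3 pivot columns.

3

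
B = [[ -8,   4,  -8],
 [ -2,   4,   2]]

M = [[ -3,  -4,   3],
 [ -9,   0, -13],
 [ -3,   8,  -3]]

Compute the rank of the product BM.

2

First compute BM:
[[ 12, -32, -52],
 [-36,  24, -64]]
Now row reduce the product.
R2 ← R2 + (3)·R1: [0, -72, -220]
2 nonzero rows, so rank(BM) = 2.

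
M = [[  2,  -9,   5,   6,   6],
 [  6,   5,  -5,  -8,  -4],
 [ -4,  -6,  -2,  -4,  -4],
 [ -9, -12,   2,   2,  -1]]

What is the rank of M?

Row reduce to echelon form.
R2 ← R2 − (3)·R1: [0, 32, -20, -26, -22]
R3 ← R3 + (2)·R1: [0, -24, 8, 8, 8]
R4 ← R4 + (9/2)·R1: [0, -105/2, 49/2, 29, 26]
R3 ← R3 + (3/4)·R2: [0, 0, -7, -23/2, -17/2]
R4 ← R4 + (105/64)·R2: [0, 0, -133/16, -437/32, -323/32]
R4 ← R4 − (19/16)·R3: [0, 0, 0, 0, 0]
Echelon form has 3 nonzero rows, so rank(M) = 3.

3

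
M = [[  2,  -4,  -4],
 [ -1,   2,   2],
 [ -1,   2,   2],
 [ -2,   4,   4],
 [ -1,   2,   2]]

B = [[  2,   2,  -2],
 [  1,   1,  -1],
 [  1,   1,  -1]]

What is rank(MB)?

1

First compute MB:
[[ -4,  -4,   4],
 [  2,   2,  -2],
 [  2,   2,  -2],
 [  4,   4,  -4],
 [  2,   2,  -2]]
Now row reduce the product.
R2 ← R2 + (1/2)·R1: [0, 0, 0]
R3 ← R3 + (1/2)·R1: [0, 0, 0]
R4 ← R4 + R1: [0, 0, 0]
R5 ← R5 + (1/2)·R1: [0, 0, 0]
1 nonzero row, so rank(MB) = 1.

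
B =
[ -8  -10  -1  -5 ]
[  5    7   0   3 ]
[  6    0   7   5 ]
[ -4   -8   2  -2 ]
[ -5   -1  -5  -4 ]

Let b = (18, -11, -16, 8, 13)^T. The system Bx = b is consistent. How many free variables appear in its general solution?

Row reduce the augmented matrix [B | b].
R2 ← R2 + (5/8)·R1: [0, 3/4, -5/8, -1/8, 1/4]
R3 ← R3 + (3/4)·R1: [0, -15/2, 25/4, 5/4, -5/2]
R4 ← R4 − (1/2)·R1: [0, -3, 5/2, 1/2, -1]
R5 ← R5 − (5/8)·R1: [0, 21/4, -35/8, -7/8, 7/4]
R3 ← R3 + (10)·R2: [0, 0, 0, 0, 0]
R4 ← R4 + (4)·R2: [0, 0, 0, 0, 0]
R5 ← R5 − (7)·R2: [0, 0, 0, 0, 0]
The echelon form has 2 nonzero rows, and every pivot lies in the first 4 columns, so rank(B) = rank([B|b]) = 2.
The system is consistent.
Free variables = (unknowns) − (rank) = 4 − 2 = 2.

2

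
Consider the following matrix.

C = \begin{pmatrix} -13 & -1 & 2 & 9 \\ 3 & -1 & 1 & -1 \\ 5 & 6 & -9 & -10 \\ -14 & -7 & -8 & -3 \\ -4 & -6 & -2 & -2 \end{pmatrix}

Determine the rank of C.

3

Row reduce to echelon form.
R2 ← R2 + (3/13)·R1: [0, -16/13, 19/13, 14/13]
R3 ← R3 + (5/13)·R1: [0, 73/13, -107/13, -85/13]
R4 ← R4 − (14/13)·R1: [0, -77/13, -132/13, -165/13]
R5 ← R5 − (4/13)·R1: [0, -74/13, -34/13, -62/13]
R3 ← R3 + (73/16)·R2: [0, 0, -25/16, -13/8]
R4 ← R4 − (77/16)·R2: [0, 0, -275/16, -143/8]
R5 ← R5 − (37/8)·R2: [0, 0, -75/8, -39/4]
R4 ← R4 − (11)·R3: [0, 0, 0, 0]
R5 ← R5 − (6)·R3: [0, 0, 0, 0]
Echelon form has 3 nonzero rows, so rank(C) = 3.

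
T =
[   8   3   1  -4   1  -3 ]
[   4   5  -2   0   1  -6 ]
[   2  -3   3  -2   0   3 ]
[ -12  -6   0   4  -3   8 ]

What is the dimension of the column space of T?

Row reduce to echelon form.
R2 ← R2 − (1/2)·R1: [0, 7/2, -5/2, 2, 1/2, -9/2]
R3 ← R3 − (1/4)·R1: [0, -15/4, 11/4, -1, -1/4, 15/4]
R4 ← R4 + (3/2)·R1: [0, -3/2, 3/2, -2, -3/2, 7/2]
R3 ← R3 + (15/14)·R2: [0, 0, 1/14, 8/7, 2/7, -15/14]
R4 ← R4 + (3/7)·R2: [0, 0, 3/7, -8/7, -9/7, 11/7]
R4 ← R4 − (6)·R3: [0, 0, 0, -8, -3, 8]
Echelon form has 4 nonzero rows, so rank(T) = 4.
The column space has dimension equal to the rank: 4.

4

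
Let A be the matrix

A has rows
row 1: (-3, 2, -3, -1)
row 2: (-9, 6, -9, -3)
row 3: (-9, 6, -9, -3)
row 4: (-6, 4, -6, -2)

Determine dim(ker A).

3

Row reduce to echelon form.
R2 ← R2 − (3)·R1: [0, 0, 0, 0]
R3 ← R3 − (3)·R1: [0, 0, 0, 0]
R4 ← R4 − (2)·R1: [0, 0, 0, 0]
1 nonzero row, so rank(A) = 1.
A has 4 columns; by rank–nullity, nullity = 4 − 1 = 3.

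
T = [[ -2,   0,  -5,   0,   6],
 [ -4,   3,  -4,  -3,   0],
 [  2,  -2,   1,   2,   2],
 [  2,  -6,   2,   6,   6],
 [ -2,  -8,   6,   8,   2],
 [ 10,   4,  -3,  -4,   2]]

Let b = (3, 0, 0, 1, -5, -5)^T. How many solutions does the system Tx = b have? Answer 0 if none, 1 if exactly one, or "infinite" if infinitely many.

Row reduce the augmented matrix [T | b].
R2 ← R2 − (2)·R1: [0, 3, 6, -3, -12, -6]
R3 ← R3 + R1: [0, -2, -4, 2, 8, 3]
R4 ← R4 + R1: [0, -6, -3, 6, 12, 4]
R5 ← R5 − R1: [0, -8, 11, 8, -4, -8]
R6 ← R6 + (5)·R1: [0, 4, -28, -4, 32, 10]
R3 ← R3 + (2/3)·R2: [0, 0, 0, 0, 0, -1]
R4 ← R4 + (2)·R2: [0, 0, 9, 0, -12, -8]
R5 ← R5 + (8/3)·R2: [0, 0, 27, 0, -36, -24]
R6 ← R6 − (4/3)·R2: [0, 0, -36, 0, 48, 18]
Swap R3 ↔ R4
R5 ← R5 − (3)·R3: [0, 0, 0, 0, 0, 0]
R6 ← R6 + (4)·R3: [0, 0, 0, 0, 0, -14]
R6 ← R6 − (14)·R4: [0, 0, 0, 0, 0, 0]
The echelon form has 4 nonzero rows; the last pivot sits in the augmented column, so rank(T) = 3 but rank([T|b]) = 4.
Since the ranks differ, the system is inconsistent.
It has no solutions.

0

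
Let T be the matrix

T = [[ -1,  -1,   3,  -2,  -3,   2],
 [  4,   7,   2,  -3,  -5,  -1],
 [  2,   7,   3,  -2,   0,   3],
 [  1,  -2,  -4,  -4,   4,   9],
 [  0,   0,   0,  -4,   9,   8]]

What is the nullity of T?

Row reduce to echelon form.
R2 ← R2 + (4)·R1: [0, 3, 14, -11, -17, 7]
R3 ← R3 + (2)·R1: [0, 5, 9, -6, -6, 7]
R4 ← R4 + R1: [0, -3, -1, -6, 1, 11]
R3 ← R3 − (5/3)·R2: [0, 0, -43/3, 37/3, 67/3, -14/3]
R4 ← R4 + R2: [0, 0, 13, -17, -16, 18]
R4 ← R4 + (39/43)·R3: [0, 0, 0, -250/43, 183/43, 592/43]
R5 ← R5 − (86/125)·R4: [0, 0, 0, 0, 759/125, -184/125]
5 nonzero rows, so rank(T) = 5.
T has 6 columns; by rank–nullity, nullity = 6 − 5 = 1.

1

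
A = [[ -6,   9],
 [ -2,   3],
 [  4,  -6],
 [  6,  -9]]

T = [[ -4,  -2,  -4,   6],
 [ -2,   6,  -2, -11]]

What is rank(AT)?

1

First compute AT:
[[  6,  66,   6, -135],
 [  2,  22,   2, -45],
 [ -4, -44,  -4,  90],
 [ -6, -66,  -6, 135]]
Now row reduce the product.
R2 ← R2 − (1/3)·R1: [0, 0, 0, 0]
R3 ← R3 + (2/3)·R1: [0, 0, 0, 0]
R4 ← R4 + R1: [0, 0, 0, 0]
1 nonzero row, so rank(AT) = 1.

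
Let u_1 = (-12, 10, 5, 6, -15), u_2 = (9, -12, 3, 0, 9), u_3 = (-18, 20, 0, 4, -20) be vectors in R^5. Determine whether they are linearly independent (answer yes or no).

no

Form the matrix with these vectors as rows and row reduce.
R2 ← R2 + (3/4)·R1: [0, -9/2, 27/4, 9/2, -9/4]
R3 ← R3 − (3/2)·R1: [0, 5, -15/2, -5, 5/2]
R3 ← R3 + (10/9)·R2: [0, 0, 0, 0, 0]
2 nonzero rows, so the 3 vectors span a space of dimension 2.
Since 2 < 3, the vectors are linearly dependent.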